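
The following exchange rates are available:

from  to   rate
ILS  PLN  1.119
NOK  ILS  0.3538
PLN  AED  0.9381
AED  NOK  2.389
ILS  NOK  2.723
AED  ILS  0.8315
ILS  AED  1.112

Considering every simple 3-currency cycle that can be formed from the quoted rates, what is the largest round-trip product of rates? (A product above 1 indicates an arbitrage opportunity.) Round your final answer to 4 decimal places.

0.9399

ILS→AED→NOK→ILS: 1.112 × 2.389 × 0.3538 = 0.93989
ILS→PLN→AED→ILS: 1.119 × 0.9381 × 0.8315 = 0.87285
Maximum is ILS→AED→NOK→ILS at 0.9399; no arbitrage — every cycle loses value.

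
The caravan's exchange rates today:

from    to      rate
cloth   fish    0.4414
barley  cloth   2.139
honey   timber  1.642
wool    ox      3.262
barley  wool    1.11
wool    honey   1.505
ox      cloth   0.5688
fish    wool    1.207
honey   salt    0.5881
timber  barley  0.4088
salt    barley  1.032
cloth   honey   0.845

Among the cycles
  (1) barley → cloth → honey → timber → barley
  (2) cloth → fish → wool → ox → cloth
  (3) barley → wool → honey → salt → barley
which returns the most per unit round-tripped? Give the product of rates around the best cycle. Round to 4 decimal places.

(1) 2.139 × 0.845 × 1.642 × 0.4088 = 1.21325
(2) 0.4414 × 1.207 × 3.262 × 0.5688 = 0.98851
(3) 1.11 × 1.505 × 0.5881 × 1.032 = 1.01389
Highest is cycle (1) at 1.2133 (>1, arbitrage).

1.2133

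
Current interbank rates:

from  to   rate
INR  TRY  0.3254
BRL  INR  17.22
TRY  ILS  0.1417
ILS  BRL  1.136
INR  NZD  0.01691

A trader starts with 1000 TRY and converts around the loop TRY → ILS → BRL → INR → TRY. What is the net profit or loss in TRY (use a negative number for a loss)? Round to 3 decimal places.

-98.016

1000 TRY × 0.1417 = 141.7 ILS
141.7 ILS × 1.136 = 160.9712 BRL
160.9712 BRL × 17.22 = 2771.924064 INR
2771.924064 INR × 0.3254 = 901.9840904256 TRY
Net change: 901.9840904256 − 1000 = -98.0159095744 TRY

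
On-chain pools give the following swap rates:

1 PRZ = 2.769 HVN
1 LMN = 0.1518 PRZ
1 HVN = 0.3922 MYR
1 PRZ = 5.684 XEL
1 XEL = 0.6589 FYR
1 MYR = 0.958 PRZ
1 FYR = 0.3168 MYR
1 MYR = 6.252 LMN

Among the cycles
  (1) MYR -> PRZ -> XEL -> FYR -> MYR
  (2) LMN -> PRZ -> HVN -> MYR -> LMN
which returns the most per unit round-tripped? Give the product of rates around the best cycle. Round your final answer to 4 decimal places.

1.1366

(1) 0.958 × 5.684 × 0.6589 × 0.3168 = 1.13664
(2) 0.1518 × 2.769 × 0.3922 × 6.252 = 1.03067
Highest is cycle (1) at 1.1366 (>1, arbitrage).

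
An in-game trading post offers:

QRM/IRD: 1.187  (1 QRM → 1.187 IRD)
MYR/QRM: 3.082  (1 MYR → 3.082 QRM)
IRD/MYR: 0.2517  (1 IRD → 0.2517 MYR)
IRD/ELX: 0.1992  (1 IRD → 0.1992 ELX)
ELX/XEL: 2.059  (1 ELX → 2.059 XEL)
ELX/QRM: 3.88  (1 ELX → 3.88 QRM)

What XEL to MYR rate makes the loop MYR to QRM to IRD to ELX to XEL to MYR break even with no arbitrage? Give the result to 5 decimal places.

Known legs of the cycle: 3.082 × 1.187 × 0.1992 × 2.059 = 1.5004759334352
For no arbitrage the full-cycle product must be 1, so the missing rate is 1 / 1.5004759334352 ≈ 0.6664552.

0.66646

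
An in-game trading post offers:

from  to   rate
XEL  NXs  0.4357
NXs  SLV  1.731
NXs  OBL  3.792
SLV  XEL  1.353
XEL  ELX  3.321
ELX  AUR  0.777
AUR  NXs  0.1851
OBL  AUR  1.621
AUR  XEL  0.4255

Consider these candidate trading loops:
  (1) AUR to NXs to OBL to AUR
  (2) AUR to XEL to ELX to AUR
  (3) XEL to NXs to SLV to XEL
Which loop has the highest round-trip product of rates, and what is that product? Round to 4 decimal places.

1.1378

(1) 0.1851 × 3.792 × 1.621 = 1.13778
(2) 0.4255 × 3.321 × 0.777 = 1.09797
(3) 0.4357 × 1.731 × 1.353 = 1.02043
Highest is cycle (1) at 1.1378 (>1, arbitrage).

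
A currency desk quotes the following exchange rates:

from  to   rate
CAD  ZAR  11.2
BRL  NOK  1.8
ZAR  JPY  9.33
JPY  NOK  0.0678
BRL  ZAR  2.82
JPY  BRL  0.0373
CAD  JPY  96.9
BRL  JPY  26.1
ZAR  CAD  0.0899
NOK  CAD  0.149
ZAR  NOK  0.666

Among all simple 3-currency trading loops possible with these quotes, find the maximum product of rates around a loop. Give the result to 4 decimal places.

1.1114

ZAR→NOK→CAD→ZAR: 0.666 × 0.149 × 11.2 = 1.11142
ZAR→JPY→BRL→ZAR: 9.33 × 0.0373 × 2.82 = 0.98139
JPY→NOK→CAD→JPY: 0.0678 × 0.149 × 96.9 = 0.97890
Maximum is ZAR→NOK→CAD→ZAR at 1.1114; arbitrage exists.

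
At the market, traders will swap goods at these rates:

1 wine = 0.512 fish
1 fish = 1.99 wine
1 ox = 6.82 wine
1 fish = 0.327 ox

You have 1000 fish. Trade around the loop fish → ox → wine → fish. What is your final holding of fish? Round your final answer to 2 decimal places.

1141.83

1000 fish × 0.327 = 327 ox
327 ox × 6.82 = 2230.14 wine
2230.14 wine × 0.512 = 1141.83168 fish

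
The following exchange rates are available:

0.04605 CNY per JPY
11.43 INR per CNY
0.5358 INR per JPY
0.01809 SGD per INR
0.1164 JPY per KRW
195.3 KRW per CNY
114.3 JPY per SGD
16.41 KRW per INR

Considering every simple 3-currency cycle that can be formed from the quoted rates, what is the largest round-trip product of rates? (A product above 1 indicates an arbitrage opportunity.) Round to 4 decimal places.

1.1079

INR→SGD→JPY→INR: 0.01809 × 114.3 × 0.5358 = 1.10787
JPY→CNY→KRW→JPY: 0.04605 × 195.3 × 0.1164 = 1.04685
INR→KRW→JPY→INR: 16.41 × 0.1164 × 0.5358 = 1.02344
Maximum is INR→SGD→JPY→INR at 1.1079; arbitrage exists.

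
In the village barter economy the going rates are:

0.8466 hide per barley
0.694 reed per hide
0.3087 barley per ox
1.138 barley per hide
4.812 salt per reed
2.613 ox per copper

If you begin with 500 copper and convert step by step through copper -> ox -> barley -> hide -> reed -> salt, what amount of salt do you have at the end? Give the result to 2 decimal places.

500 copper × 2.613 = 1306.5 ox
1306.5 ox × 0.3087 = 403.31655 barley
403.31655 barley × 0.8466 = 341.44779123 hide
341.44779123 hide × 0.694 = 236.96476711362 reed
236.96476711362 reed × 4.812 = 1140.27445935073944 salt

1140.27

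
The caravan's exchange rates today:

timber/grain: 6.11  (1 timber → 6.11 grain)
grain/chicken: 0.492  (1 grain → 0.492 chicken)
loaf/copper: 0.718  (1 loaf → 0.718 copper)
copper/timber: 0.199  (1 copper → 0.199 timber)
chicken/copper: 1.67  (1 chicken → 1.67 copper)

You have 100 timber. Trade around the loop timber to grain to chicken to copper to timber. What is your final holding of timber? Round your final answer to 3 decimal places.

99.902

100 timber × 6.11 = 611 grain
611 grain × 0.492 = 300.612 chicken
300.612 chicken × 1.67 = 502.02204 copper
502.02204 copper × 0.199 = 99.90238596 timber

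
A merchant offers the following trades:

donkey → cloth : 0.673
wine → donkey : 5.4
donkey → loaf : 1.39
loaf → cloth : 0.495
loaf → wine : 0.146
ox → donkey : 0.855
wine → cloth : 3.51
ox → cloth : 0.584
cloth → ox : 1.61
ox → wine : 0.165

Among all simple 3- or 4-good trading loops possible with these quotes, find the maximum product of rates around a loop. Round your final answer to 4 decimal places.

1.0959

donkey→loaf→wine→donkey: 1.39 × 0.146 × 5.4 = 1.09588
cloth→ox→wine→donkey→cloth: 1.61 × 0.165 × 5.4 × 0.673 = 0.96543
cloth→ox→donkey→loaf→cloth: 1.61 × 0.855 × 1.39 × 0.495 = 0.94714
cloth→ox→wine→cloth: 1.61 × 0.165 × 3.51 = 0.93243
cloth→ox→donkey→cloth: 1.61 × 0.855 × 0.673 = 0.92642
Maximum is donkey→loaf→wine→donkey at 1.0959; arbitrage exists.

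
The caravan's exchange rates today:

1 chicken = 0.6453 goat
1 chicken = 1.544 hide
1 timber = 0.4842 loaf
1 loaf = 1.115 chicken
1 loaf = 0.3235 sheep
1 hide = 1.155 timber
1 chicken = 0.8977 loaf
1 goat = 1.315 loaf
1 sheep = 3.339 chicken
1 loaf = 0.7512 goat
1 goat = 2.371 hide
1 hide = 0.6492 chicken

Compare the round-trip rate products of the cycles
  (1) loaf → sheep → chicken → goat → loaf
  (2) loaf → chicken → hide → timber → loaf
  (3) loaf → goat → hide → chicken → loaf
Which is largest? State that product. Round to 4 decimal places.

(1) 0.3235 × 3.339 × 0.6453 × 1.315 = 0.91660
(2) 1.115 × 1.544 × 1.155 × 0.4842 = 0.96278
(3) 0.7512 × 2.371 × 0.6492 × 0.8977 = 1.03800
Highest is cycle (3) at 1.0380 (>1, arbitrage).

1.0380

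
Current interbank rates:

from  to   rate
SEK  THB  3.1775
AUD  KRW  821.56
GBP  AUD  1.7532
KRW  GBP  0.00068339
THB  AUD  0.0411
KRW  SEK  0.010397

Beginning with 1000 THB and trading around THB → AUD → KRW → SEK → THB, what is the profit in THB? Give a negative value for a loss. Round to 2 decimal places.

1000 THB × 0.0411 = 41.1 AUD
41.1 AUD × 821.56 = 33766.116 KRW
33766.116 KRW × 0.010397 = 351.066308052 SEK
351.066308052 SEK × 3.1775 = 1115.51319383523 THB
Net change: 1115.51319383523 − 1000 = 115.51319383523 THB

115.51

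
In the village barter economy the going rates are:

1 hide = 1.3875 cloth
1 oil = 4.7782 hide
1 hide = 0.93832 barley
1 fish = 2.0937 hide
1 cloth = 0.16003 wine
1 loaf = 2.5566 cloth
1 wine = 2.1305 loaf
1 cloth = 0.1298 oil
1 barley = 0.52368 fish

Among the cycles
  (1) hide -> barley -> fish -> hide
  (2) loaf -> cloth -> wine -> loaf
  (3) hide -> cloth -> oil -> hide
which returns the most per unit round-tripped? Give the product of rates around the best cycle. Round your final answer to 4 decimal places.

1.0288

(1) 0.93832 × 0.52368 × 2.0937 = 1.02880
(2) 2.5566 × 0.16003 × 2.1305 = 0.87166
(3) 1.3875 × 0.1298 × 4.7782 = 0.86054
Highest is cycle (1) at 1.0288 (>1, arbitrage).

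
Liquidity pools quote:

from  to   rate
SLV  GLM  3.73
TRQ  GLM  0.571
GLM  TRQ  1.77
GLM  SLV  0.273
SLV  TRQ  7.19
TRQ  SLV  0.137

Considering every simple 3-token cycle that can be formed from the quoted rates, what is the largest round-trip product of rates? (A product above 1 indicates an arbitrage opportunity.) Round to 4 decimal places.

GLM→SLV→TRQ→GLM: 0.273 × 7.19 × 0.571 = 1.12080
GLM→TRQ→SLV→GLM: 1.77 × 0.137 × 3.73 = 0.90449
Maximum is GLM→SLV→TRQ→GLM at 1.1208; arbitrage exists.

1.1208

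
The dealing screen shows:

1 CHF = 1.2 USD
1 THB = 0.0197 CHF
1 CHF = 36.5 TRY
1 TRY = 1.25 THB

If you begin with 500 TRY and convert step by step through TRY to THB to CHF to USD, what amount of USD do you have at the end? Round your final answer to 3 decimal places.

500 TRY × 1.25 = 625 THB
625 THB × 0.0197 = 12.3125 CHF
12.3125 CHF × 1.2 = 14.775 USD

14.775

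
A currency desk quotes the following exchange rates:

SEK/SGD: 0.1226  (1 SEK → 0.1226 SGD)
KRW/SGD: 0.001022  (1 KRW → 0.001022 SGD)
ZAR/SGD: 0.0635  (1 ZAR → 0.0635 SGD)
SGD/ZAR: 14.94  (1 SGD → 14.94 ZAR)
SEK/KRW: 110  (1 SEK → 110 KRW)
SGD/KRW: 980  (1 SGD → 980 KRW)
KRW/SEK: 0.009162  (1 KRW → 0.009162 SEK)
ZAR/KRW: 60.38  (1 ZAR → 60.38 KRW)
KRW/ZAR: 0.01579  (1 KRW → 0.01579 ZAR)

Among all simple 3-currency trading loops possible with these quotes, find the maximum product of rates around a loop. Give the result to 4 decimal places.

1.1008

SEK→SGD→KRW→SEK: 0.1226 × 980 × 0.009162 = 1.10080
KRW→ZAR→SGD→KRW: 0.01579 × 0.0635 × 980 = 0.98261
KRW→SGD→ZAR→KRW: 0.001022 × 14.94 × 60.38 = 0.92192
Maximum is SEK→SGD→KRW→SEK at 1.1008; arbitrage exists.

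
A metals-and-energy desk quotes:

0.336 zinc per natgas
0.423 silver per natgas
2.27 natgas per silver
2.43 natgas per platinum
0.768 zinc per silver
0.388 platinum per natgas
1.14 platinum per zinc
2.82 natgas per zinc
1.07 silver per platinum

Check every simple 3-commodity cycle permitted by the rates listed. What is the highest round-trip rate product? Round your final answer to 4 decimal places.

silver→natgas→platinum→silver: 2.27 × 0.388 × 1.07 = 0.94241
zinc→platinum→silver→zinc: 1.14 × 1.07 × 0.768 = 0.93681
zinc→platinum→natgas→zinc: 1.14 × 2.43 × 0.336 = 0.93079
zinc→natgas→silver→zinc: 2.82 × 0.423 × 0.768 = 0.91612
Maximum is silver→natgas→platinum→silver at 0.9424; no arbitrage — every cycle loses value.

0.9424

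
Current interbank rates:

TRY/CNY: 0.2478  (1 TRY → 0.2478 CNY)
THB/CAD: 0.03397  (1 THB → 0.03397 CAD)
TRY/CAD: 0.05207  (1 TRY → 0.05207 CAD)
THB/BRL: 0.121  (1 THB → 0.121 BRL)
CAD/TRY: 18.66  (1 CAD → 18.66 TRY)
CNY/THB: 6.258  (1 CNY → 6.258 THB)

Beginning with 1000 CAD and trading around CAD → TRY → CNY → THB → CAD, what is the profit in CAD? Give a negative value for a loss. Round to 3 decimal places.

-17.021

1000 CAD × 18.66 = 18660 TRY
18660 TRY × 0.2478 = 4623.948 CNY
4623.948 CNY × 6.258 = 28936.666584 THB
28936.666584 THB × 0.03397 = 982.97856385848 CAD
Net change: 982.97856385848 − 1000 = -17.02143614152 CAD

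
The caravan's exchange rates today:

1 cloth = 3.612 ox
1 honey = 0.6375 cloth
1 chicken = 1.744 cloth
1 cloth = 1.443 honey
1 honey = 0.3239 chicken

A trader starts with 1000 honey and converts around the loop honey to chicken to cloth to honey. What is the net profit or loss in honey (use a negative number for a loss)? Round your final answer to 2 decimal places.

-184.88

1000 honey × 0.3239 = 323.9 chicken
323.9 chicken × 1.744 = 564.8816 cloth
564.8816 cloth × 1.443 = 815.1241488 honey
Net change: 815.1241488 − 1000 = -184.8758512 honey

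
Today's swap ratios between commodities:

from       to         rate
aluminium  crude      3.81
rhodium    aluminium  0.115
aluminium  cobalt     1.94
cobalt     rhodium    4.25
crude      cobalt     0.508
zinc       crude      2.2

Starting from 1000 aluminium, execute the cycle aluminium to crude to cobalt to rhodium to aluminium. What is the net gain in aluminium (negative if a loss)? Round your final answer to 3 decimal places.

1000 aluminium × 3.81 = 3810 crude
3810 crude × 0.508 = 1935.48 cobalt
1935.48 cobalt × 4.25 = 8225.79 rhodium
8225.79 rhodium × 0.115 = 945.96585 aluminium
Net change: 945.96585 − 1000 = -54.03415 aluminium

-54.034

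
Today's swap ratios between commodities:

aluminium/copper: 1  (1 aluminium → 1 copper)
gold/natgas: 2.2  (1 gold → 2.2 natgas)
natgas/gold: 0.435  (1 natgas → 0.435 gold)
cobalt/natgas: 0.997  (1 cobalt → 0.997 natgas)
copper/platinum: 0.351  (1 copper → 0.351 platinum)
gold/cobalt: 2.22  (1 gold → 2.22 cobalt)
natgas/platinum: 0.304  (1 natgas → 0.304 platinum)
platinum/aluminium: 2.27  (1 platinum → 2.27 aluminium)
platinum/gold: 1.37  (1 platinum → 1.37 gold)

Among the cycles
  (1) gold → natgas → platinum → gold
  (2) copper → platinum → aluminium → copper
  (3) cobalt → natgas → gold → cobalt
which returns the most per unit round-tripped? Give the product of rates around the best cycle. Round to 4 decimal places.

0.9628

(1) 2.2 × 0.304 × 1.37 = 0.91626
(2) 0.351 × 2.27 × 1 = 0.79677
(3) 0.997 × 0.435 × 2.22 = 0.96280
Highest is cycle (3) at 0.9628 (≤1, no arbitrage).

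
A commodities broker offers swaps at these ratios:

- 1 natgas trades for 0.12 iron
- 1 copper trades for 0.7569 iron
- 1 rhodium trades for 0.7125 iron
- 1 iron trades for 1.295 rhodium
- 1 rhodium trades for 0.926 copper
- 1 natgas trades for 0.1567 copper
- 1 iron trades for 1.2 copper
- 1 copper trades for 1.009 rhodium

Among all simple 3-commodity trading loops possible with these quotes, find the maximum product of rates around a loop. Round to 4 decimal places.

rhodium→copper→iron→rhodium: 0.926 × 0.7569 × 1.295 = 0.90765
rhodium→iron→copper→rhodium: 0.7125 × 1.2 × 1.009 = 0.86270
Maximum is rhodium→copper→iron→rhodium at 0.9077; no arbitrage — every cycle loses value.

0.9077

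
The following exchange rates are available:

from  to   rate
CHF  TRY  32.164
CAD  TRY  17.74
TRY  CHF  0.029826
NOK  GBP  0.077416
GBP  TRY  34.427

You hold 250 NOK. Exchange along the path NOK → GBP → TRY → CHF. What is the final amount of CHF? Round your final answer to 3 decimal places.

250 NOK × 0.077416 = 19.354 GBP
19.354 GBP × 34.427 = 666.300158 TRY
666.300158 TRY × 0.029826 = 19.873068512508 CHF

19.873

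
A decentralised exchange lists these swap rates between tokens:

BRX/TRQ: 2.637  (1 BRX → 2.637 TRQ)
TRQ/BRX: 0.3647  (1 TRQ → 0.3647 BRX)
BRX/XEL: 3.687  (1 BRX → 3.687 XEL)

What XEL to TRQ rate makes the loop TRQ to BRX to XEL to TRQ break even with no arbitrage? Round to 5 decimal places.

0.74369

Known legs of the cycle: 0.3647 × 3.687 = 1.3446489
For no arbitrage the full-cycle product must be 1, so the missing rate is 1 / 1.3446489 ≈ 0.7436886.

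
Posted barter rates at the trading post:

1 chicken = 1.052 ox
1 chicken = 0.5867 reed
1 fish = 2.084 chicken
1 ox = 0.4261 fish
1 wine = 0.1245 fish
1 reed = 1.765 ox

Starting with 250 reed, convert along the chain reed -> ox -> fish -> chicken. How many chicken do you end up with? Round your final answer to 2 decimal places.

250 reed × 1.765 = 441.25 ox
441.25 ox × 0.4261 = 188.016625 fish
188.016625 fish × 2.084 = 391.8266465 chicken

391.83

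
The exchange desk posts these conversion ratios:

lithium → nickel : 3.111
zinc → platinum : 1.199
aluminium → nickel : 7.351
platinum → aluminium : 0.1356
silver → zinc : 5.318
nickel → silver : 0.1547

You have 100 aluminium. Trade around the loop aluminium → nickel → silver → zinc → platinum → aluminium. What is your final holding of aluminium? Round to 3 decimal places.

98.325

100 aluminium × 7.351 = 735.1 nickel
735.1 nickel × 0.1547 = 113.71997 silver
113.71997 silver × 5.318 = 604.76280046 zinc
604.76280046 zinc × 1.199 = 725.11059775154 platinum
725.11059775154 platinum × 0.1356 = 98.324997055108824 aluminium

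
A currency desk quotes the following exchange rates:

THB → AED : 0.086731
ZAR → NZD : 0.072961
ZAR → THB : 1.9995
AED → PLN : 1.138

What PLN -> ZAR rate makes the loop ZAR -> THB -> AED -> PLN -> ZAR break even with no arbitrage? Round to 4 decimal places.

5.0671

Known legs of the cycle: 1.9995 × 0.086731 × 1.138 = 0.197350406061
For no arbitrage the full-cycle product must be 1, so the missing rate is 1 / 0.197350406061 ≈ 5.067129.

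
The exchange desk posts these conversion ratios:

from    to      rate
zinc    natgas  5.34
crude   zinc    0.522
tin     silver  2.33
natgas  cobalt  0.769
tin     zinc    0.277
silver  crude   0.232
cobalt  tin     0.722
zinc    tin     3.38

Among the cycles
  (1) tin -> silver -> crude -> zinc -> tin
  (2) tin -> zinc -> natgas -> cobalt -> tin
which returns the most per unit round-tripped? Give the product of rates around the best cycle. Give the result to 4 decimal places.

0.9537

(1) 2.33 × 0.232 × 0.522 × 3.38 = 0.95374
(2) 0.277 × 5.34 × 0.769 × 0.722 = 0.82127
Highest is cycle (1) at 0.9537 (≤1, no arbitrage).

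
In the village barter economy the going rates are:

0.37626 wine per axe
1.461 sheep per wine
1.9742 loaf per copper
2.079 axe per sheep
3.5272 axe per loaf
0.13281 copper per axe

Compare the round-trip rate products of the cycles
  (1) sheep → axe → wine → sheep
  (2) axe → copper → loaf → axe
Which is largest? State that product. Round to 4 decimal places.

1.1429

(1) 2.079 × 0.37626 × 1.461 = 1.14286
(2) 0.13281 × 1.9742 × 3.5272 = 0.92481
Highest is cycle (1) at 1.1429 (>1, arbitrage).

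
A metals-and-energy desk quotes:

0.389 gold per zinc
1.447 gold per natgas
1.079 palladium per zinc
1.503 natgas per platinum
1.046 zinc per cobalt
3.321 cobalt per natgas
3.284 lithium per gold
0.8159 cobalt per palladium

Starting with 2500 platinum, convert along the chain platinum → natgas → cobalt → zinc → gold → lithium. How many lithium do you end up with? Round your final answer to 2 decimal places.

16674.48

2500 platinum × 1.503 = 3757.5 natgas
3757.5 natgas × 3.321 = 12478.6575 cobalt
12478.6575 cobalt × 1.046 = 13052.675745 zinc
13052.675745 zinc × 0.389 = 5077.490864805 gold
5077.490864805 gold × 3.284 = 16674.48000001962 lithium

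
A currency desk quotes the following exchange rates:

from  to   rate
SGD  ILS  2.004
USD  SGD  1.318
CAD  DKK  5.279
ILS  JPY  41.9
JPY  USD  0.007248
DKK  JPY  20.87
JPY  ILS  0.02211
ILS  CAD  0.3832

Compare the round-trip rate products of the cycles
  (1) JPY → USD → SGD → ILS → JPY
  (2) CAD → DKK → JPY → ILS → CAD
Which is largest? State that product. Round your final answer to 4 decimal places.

(1) 0.007248 × 1.318 × 2.004 × 41.9 = 0.80213
(2) 5.279 × 20.87 × 0.02211 × 0.3832 = 0.93344
Highest is cycle (2) at 0.9334 (≤1, no arbitrage).

0.9334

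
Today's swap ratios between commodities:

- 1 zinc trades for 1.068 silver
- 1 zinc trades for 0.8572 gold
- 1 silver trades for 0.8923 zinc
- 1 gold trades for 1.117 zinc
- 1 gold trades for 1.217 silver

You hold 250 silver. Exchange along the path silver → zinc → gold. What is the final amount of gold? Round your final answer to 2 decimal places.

191.22

250 silver × 0.8923 = 223.075 zinc
223.075 zinc × 0.8572 = 191.21989 gold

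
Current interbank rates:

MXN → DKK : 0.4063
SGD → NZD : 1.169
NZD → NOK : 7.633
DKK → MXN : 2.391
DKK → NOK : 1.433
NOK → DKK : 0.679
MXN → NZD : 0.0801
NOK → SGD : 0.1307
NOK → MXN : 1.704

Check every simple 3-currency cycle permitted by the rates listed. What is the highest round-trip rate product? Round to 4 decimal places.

1.1662

NOK→SGD→NZD→NOK: 0.1307 × 1.169 × 7.633 = 1.16623
NOK→MXN→NZD→NOK: 1.704 × 0.0801 × 7.633 = 1.04183
NOK→MXN→DKK→NOK: 1.704 × 0.4063 × 1.433 = 0.99212
Maximum is NOK→SGD→NZD→NOK at 1.1662; arbitrage exists.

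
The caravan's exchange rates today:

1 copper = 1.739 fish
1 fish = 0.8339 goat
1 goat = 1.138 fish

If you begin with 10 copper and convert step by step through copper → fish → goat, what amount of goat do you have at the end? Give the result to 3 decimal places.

10 copper × 1.739 = 17.39 fish
17.39 fish × 0.8339 = 14.501521 goat

14.502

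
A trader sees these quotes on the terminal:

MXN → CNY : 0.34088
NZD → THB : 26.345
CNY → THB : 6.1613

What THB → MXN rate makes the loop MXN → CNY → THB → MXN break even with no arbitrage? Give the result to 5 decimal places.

Known legs of the cycle: 0.34088 × 6.1613 = 2.100263944
For no arbitrage the full-cycle product must be 1, so the missing rate is 1 / 2.100263944 ≈ 0.4761306.

0.47613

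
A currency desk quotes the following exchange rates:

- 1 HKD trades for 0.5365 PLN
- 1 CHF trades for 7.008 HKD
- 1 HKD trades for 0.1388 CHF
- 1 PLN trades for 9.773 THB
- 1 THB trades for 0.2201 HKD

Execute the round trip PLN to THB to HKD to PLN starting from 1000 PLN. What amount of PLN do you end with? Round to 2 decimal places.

1154.03

1000 PLN × 9.773 = 9773 THB
9773 THB × 0.2201 = 2151.0373 HKD
2151.0373 HKD × 0.5365 = 1154.03151145 PLN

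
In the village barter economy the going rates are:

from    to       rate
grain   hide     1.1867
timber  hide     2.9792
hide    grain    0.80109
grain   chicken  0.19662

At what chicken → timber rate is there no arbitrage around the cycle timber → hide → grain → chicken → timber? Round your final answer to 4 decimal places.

Known legs of the cycle: 2.9792 × 0.80109 × 0.19662 = 0.46925473283136
For no arbitrage the full-cycle product must be 1, so the missing rate is 1 / 0.46925473283136 ≈ 2.131039.

2.1310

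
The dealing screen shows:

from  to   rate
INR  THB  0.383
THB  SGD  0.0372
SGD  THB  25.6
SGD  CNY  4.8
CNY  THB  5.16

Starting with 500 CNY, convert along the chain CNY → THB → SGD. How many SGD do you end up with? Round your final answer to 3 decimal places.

95.976

500 CNY × 5.16 = 2580 THB
2580 THB × 0.0372 = 95.976 SGD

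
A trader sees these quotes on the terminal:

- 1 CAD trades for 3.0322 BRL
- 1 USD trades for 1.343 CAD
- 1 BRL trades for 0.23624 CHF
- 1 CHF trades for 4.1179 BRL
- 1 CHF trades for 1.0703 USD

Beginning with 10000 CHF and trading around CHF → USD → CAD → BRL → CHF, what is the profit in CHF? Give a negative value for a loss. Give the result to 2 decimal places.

296.58

10000 CHF × 1.0703 = 10703 USD
10703 USD × 1.343 = 14374.129 CAD
14374.129 CAD × 3.0322 = 43585.2339538 BRL
43585.2339538 BRL × 0.23624 = 10296.575669245712 CHF
Net change: 10296.575669245712 − 10000 = 296.575669245712 CHF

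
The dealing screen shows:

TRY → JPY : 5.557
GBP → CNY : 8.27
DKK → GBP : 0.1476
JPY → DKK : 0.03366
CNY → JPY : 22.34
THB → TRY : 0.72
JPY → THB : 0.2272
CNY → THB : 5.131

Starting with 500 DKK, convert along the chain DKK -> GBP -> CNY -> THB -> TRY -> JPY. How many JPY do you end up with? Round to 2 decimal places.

12529.59

500 DKK × 0.1476 = 73.8 GBP
73.8 GBP × 8.27 = 610.326 CNY
610.326 CNY × 5.131 = 3131.582706 THB
3131.582706 THB × 0.72 = 2254.73954832 TRY
2254.73954832 TRY × 5.557 = 12529.58767001424 JPY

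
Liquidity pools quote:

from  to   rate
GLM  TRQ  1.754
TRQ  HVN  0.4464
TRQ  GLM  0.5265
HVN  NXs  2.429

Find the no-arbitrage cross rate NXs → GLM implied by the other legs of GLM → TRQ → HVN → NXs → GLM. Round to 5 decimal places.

0.52580

Known legs of the cycle: 1.754 × 0.4464 × 2.429 = 1.9018720224
For no arbitrage the full-cycle product must be 1, so the missing rate is 1 / 1.9018720224 ≈ 0.5257977.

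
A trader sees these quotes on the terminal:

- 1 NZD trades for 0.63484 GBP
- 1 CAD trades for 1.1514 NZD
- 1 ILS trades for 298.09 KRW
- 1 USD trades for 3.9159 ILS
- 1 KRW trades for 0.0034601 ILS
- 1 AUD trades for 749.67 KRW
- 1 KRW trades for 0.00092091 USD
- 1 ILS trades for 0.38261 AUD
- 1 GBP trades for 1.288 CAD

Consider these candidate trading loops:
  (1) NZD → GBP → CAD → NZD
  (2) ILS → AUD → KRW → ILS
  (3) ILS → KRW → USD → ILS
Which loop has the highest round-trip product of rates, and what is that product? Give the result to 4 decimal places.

1.0750

(1) 0.63484 × 1.288 × 1.1514 = 0.94147
(2) 0.38261 × 749.67 × 0.0034601 = 0.99246
(3) 298.09 × 0.00092091 × 3.9159 = 1.07497
Highest is cycle (3) at 1.0750 (>1, arbitrage).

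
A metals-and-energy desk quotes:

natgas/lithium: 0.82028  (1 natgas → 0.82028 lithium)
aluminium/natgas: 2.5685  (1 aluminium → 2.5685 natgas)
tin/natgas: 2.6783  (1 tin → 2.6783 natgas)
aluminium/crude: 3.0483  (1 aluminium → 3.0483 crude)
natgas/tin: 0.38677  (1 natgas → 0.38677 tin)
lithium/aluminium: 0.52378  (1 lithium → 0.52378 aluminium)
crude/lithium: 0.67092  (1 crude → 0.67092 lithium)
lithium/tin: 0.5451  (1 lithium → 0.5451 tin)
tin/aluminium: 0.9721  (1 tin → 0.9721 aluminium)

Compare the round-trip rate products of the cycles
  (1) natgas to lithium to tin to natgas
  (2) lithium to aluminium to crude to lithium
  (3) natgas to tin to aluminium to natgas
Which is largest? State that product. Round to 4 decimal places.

1.1976

(1) 0.82028 × 0.5451 × 2.6783 = 1.19756
(2) 0.52378 × 3.0483 × 0.67092 = 1.07122
(3) 0.38677 × 0.9721 × 2.5685 = 0.96570
Highest is cycle (1) at 1.1976 (>1, arbitrage).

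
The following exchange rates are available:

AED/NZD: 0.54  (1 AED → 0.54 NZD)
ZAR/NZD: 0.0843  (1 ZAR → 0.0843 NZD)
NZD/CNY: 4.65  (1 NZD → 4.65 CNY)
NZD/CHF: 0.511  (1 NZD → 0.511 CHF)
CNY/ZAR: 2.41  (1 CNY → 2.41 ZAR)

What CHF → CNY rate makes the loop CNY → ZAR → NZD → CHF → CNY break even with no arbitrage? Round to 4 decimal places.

9.6324

Known legs of the cycle: 2.41 × 0.0843 × 0.511 = 0.103816293
For no arbitrage the full-cycle product must be 1, so the missing rate is 1 / 0.103816293 ≈ 9.632399.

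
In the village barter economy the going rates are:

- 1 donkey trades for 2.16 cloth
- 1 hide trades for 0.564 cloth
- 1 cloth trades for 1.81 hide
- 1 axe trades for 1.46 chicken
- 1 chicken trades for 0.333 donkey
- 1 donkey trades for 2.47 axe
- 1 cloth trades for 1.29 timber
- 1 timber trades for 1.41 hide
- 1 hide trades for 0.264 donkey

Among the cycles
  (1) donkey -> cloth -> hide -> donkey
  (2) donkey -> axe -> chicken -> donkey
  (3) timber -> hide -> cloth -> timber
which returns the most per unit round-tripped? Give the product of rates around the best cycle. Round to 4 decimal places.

(1) 2.16 × 1.81 × 0.264 = 1.03213
(2) 2.47 × 1.46 × 0.333 = 1.20086
(3) 1.41 × 0.564 × 1.29 = 1.02586
Highest is cycle (2) at 1.2009 (>1, arbitrage).

1.2009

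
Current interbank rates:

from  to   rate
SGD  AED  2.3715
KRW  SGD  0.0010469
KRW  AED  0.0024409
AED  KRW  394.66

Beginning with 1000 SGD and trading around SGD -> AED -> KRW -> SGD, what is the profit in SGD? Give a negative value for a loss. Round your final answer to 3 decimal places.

-20.168

1000 SGD × 2.3715 = 2371.5 AED
2371.5 AED × 394.66 = 935936.19 KRW
935936.19 KRW × 0.0010469 = 979.831597311 SGD
Net change: 979.831597311 − 1000 = -20.168402689 SGD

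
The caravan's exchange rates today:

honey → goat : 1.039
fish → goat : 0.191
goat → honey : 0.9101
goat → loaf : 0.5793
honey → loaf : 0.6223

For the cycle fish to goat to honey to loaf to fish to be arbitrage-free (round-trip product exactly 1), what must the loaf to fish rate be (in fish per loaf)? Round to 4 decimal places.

9.2444

Known legs of the cycle: 0.191 × 0.9101 × 0.6223 = 0.10817384893
For no arbitrage the full-cycle product must be 1, so the missing rate is 1 / 0.10817384893 ≈ 9.244378.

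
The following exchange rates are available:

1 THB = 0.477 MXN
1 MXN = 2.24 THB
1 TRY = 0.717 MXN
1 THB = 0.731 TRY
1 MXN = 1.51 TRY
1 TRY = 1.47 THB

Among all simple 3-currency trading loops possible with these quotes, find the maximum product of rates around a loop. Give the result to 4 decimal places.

1.1740

THB→TRY→MXN→THB: 0.731 × 0.717 × 2.24 = 1.17404
THB→MXN→TRY→THB: 0.477 × 1.51 × 1.47 = 1.05880
Maximum is THB→TRY→MXN→THB at 1.1740; arbitrage exists.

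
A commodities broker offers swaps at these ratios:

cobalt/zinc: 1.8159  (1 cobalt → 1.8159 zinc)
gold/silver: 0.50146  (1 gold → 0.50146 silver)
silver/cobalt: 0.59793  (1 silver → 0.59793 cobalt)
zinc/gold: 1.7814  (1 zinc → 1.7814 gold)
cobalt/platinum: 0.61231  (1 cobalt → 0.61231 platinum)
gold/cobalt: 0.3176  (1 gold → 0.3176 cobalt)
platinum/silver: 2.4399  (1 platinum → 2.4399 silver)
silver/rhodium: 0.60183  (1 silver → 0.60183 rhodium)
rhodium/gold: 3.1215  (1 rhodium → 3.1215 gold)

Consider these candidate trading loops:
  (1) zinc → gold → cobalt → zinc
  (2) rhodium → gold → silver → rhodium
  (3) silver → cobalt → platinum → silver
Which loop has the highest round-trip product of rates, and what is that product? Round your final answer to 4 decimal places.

1.0274

(1) 1.7814 × 0.3176 × 1.8159 = 1.02739
(2) 3.1215 × 0.50146 × 0.60183 = 0.94205
(3) 0.59793 × 0.61231 × 2.4399 = 0.89329
Highest is cycle (1) at 1.0274 (>1, arbitrage).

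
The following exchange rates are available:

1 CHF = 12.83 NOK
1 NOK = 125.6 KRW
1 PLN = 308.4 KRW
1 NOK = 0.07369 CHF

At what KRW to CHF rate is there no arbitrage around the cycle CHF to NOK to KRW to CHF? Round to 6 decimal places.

0.000621

Known legs of the cycle: 12.83 × 125.6 = 1611.448
For no arbitrage the full-cycle product must be 1, so the missing rate is 1 / 1611.448 ≈ 0.00062056.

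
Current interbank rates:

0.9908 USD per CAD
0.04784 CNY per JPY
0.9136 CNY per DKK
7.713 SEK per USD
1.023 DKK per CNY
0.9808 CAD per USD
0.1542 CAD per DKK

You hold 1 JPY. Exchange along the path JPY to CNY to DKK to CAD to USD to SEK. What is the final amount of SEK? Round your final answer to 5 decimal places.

0.05767

1 JPY × 0.04784 = 0.04784 CNY
0.04784 CNY × 1.023 = 0.04894032 DKK
0.04894032 DKK × 0.1542 = 0.007546597344 CAD
0.007546597344 CAD × 0.9908 = 0.0074771686484352 USD
0.0074771686484352 USD × 7.713 = 0.0576714017853806976 SEK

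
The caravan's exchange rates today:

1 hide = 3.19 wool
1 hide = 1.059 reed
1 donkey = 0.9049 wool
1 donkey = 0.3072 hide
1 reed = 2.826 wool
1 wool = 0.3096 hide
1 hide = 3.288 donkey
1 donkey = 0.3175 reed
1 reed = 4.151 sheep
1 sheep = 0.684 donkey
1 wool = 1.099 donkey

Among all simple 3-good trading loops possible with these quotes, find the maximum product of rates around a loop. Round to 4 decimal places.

donkey→hide→wool→donkey: 0.3072 × 3.19 × 1.099 = 1.07698
donkey→reed→wool→donkey: 0.3175 × 2.826 × 1.099 = 0.98608
reed→wool→hide→reed: 2.826 × 0.3096 × 1.059 = 0.92655
donkey→wool→hide→donkey: 0.9049 × 0.3096 × 3.288 = 0.92116
donkey→reed→sheep→donkey: 0.3175 × 4.151 × 0.684 = 0.90147
Maximum is donkey→hide→wool→donkey at 1.0770; arbitrage exists.

1.0770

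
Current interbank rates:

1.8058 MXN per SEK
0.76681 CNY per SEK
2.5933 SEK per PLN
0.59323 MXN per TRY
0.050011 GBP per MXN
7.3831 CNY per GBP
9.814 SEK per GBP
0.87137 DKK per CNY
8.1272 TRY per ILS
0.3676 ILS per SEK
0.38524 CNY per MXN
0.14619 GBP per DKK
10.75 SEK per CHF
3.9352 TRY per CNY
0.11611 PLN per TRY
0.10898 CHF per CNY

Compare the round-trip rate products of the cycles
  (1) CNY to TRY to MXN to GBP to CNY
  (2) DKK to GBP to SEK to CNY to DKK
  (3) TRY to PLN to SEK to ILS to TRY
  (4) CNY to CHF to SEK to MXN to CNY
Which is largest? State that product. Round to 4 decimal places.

0.9586

(1) 3.9352 × 0.59323 × 0.050011 × 7.3831 = 0.86197
(2) 0.14619 × 9.814 × 0.76681 × 0.87137 = 0.95864
(3) 0.11611 × 2.5933 × 0.3676 × 8.1272 = 0.89958
(4) 0.10898 × 10.75 × 1.8058 × 0.38524 = 0.81500
Highest is cycle (2) at 0.9586 (≤1, no arbitrage).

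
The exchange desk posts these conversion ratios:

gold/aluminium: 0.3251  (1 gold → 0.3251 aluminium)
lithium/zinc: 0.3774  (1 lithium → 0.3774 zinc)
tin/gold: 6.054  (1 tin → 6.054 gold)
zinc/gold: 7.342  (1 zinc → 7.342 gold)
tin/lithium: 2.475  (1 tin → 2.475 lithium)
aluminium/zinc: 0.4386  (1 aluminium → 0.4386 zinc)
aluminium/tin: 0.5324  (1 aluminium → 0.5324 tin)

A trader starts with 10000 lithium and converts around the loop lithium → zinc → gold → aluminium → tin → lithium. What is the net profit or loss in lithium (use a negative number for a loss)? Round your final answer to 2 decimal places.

10000 lithium × 0.3774 = 3774 zinc
3774 zinc × 7.342 = 27708.708 gold
27708.708 gold × 0.3251 = 9008.1009708 aluminium
9008.1009708 aluminium × 0.5324 = 4795.91295685392 tin
4795.91295685392 tin × 2.475 = 11869.884568213452 lithium
Net change: 11869.884568213452 − 10000 = 1869.884568213452 lithium

1869.88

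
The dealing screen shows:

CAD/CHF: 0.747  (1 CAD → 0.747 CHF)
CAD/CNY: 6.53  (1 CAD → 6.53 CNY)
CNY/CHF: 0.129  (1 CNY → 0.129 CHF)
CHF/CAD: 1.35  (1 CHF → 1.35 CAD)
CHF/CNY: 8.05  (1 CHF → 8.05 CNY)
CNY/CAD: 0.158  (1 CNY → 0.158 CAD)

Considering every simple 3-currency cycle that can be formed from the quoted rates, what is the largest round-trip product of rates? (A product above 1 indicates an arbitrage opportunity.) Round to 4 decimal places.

1.1372

CNY→CHF→CAD→CNY: 0.129 × 1.35 × 6.53 = 1.13720
CNY→CAD→CHF→CNY: 0.158 × 0.747 × 8.05 = 0.95011
Maximum is CNY→CHF→CAD→CNY at 1.1372; arbitrage exists.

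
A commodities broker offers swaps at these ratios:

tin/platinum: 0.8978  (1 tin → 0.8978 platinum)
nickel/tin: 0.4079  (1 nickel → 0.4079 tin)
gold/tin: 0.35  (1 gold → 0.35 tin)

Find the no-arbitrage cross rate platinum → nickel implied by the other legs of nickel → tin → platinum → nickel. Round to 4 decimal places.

2.7307

Known legs of the cycle: 0.4079 × 0.8978 = 0.36621262
For no arbitrage the full-cycle product must be 1, so the missing rate is 1 / 0.36621262 ≈ 2.730654.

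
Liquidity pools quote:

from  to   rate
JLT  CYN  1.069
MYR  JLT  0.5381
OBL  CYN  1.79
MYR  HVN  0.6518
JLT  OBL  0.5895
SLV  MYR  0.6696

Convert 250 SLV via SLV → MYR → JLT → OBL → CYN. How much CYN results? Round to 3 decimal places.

250 SLV × 0.6696 = 167.4 MYR
167.4 MYR × 0.5381 = 90.07794 JLT
90.07794 JLT × 0.5895 = 53.10094563 OBL
53.10094563 OBL × 1.79 = 95.0506926777 CYN

95.051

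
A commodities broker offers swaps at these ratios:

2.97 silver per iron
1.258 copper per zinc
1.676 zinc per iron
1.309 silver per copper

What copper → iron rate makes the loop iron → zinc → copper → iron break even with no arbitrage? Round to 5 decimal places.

0.47429

Known legs of the cycle: 1.676 × 1.258 = 2.108408
For no arbitrage the full-cycle product must be 1, so the missing rate is 1 / 2.108408 ≈ 0.4742915.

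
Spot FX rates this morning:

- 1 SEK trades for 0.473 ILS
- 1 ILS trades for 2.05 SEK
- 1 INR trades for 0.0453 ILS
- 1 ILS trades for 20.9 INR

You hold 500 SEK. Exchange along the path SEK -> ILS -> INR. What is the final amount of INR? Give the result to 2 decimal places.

4942.85

500 SEK × 0.473 = 236.5 ILS
236.5 ILS × 20.9 = 4942.85 INR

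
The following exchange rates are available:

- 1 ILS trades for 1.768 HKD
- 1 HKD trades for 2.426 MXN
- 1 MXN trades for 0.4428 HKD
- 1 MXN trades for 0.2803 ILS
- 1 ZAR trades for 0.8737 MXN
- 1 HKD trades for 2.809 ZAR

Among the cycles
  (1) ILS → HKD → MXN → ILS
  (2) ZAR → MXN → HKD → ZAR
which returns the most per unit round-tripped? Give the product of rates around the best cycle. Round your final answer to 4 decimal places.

(1) 1.768 × 2.426 × 0.2803 = 1.20225
(2) 0.8737 × 0.4428 × 2.809 = 1.08673
Highest is cycle (1) at 1.2023 (>1, arbitrage).

1.2023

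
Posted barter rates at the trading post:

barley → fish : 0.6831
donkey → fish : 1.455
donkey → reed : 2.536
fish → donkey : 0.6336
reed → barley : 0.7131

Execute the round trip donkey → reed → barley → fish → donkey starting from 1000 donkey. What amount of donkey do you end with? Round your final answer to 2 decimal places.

1000 donkey × 2.536 = 2536 reed
2536 reed × 0.7131 = 1808.4216 barley
1808.4216 barley × 0.6831 = 1235.33279496 fish
1235.33279496 fish × 0.6336 = 782.706858886656 donkey

782.71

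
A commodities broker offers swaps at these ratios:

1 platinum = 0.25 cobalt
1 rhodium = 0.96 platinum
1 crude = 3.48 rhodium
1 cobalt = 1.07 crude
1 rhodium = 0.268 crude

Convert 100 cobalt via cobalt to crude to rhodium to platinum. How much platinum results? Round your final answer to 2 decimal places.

100 cobalt × 1.07 = 107 crude
107 crude × 3.48 = 372.36 rhodium
372.36 rhodium × 0.96 = 357.4656 platinum

357.47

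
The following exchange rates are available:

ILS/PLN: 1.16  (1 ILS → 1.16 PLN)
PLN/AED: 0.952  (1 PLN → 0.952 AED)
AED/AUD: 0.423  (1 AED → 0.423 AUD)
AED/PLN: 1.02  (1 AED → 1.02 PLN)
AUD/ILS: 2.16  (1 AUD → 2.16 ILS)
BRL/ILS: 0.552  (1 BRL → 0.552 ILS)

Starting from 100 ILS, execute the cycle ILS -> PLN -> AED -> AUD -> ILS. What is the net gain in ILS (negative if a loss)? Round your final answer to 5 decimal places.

0.89951

100 ILS × 1.16 = 116 PLN
116 PLN × 0.952 = 110.432 AED
110.432 AED × 0.423 = 46.712736 AUD
46.712736 AUD × 2.16 = 100.89950976 ILS
Net change: 100.89950976 − 100 = 0.89950976 ILS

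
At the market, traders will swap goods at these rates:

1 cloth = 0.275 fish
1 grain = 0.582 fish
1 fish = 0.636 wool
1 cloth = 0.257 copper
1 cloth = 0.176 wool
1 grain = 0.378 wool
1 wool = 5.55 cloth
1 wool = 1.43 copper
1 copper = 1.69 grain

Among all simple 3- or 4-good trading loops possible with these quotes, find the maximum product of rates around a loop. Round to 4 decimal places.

0.9707

cloth→fish→wool→cloth: 0.275 × 0.636 × 5.55 = 0.97070
copper→grain→wool→copper: 1.69 × 0.378 × 1.43 = 0.91351
cloth→copper→grain→wool→cloth: 0.257 × 1.69 × 0.378 × 5.55 = 0.91118
fish→wool→copper→grain→fish: 0.636 × 1.43 × 1.69 × 0.582 = 0.89455
Maximum is cloth→fish→wool→cloth at 0.9707; no arbitrage — every cycle loses value.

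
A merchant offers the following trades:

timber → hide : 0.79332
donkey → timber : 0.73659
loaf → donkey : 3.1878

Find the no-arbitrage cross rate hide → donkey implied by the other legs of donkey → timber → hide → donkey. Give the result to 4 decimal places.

1.7113

Known legs of the cycle: 0.73659 × 0.79332 = 0.5843515788
For no arbitrage the full-cycle product must be 1, so the missing rate is 1 / 0.5843515788 ≈ 1.711299.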